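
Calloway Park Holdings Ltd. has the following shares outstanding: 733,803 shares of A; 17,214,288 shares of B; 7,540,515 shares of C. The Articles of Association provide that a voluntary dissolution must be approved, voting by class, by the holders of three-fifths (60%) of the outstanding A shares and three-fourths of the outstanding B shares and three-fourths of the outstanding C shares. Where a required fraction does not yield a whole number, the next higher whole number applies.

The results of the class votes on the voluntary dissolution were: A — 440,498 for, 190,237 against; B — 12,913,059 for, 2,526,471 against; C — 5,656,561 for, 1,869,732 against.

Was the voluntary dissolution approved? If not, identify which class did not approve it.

A: 3/5 of 733803 = 440281.80, rounded up to 440282; 440,282 required, 440,498 in favor — approved.
B: 3/4 of 17214288 = 12910716; 12,910,716 required, 12,913,059 in favor — approved.
C: 3/4 of 7540515 = 5655386.25, rounded up to 5655387; 5,655,387 required, 5,656,561 in favor — approved.

Approved — every class gave the required vote.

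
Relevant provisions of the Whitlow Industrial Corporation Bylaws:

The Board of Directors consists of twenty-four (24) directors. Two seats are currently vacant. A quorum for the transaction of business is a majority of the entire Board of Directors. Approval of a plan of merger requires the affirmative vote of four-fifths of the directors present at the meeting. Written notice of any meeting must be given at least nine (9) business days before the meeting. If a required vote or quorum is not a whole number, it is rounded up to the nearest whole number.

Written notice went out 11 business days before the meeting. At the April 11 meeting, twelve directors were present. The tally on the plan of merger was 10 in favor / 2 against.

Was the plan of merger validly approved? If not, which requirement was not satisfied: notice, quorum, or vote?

Notice: 11 business days given; 9 required (11 ≥ 9). Satisfied.
Quorum: 12 present; quorum is 13. Not satisfied.
Vote: the plan of merger requires four-fifths of the directors present (12). 4/5 of 12 = 9.60, rounded up to 10, so 10 affirmative votes are needed; 10 voted in favor. Satisfied. (Moot — without a quorum no business can be validly transacted.)

Invalid — quorum requirement not satisfied.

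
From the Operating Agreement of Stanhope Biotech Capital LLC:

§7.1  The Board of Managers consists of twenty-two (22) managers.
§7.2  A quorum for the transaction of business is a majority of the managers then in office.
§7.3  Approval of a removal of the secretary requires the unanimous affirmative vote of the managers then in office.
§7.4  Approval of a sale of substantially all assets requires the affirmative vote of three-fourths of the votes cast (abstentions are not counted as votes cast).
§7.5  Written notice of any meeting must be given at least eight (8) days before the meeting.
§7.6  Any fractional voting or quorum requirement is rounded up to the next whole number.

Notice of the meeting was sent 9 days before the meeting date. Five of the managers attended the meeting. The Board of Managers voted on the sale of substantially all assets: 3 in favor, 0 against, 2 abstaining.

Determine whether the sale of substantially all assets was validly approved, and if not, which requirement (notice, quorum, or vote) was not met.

Notice: 9 days given; 8 required (9 ≥ 8). Satisfied.
Quorum: 5 present; quorum is 12. Not satisfied.
Vote: the sale of substantially all assets requires three-fourths of the votes cast (5 present − 2 abstaining = 3). 3/4 of 3 = 2.25, rounded up to 3, so 3 affirmative votes are needed; 3 voted in favor. Satisfied. (Moot — without a quorum no business can be validly transacted.)

Invalid — quorum requirement not satisfied.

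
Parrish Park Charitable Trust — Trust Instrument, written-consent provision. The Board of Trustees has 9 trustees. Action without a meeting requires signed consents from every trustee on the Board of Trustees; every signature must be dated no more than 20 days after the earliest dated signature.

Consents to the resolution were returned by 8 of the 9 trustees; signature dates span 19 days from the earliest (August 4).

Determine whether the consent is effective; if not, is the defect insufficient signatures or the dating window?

Signatures required: all of 9 — unanimous means all 9, so 9 needed; 8 signed. Insufficient.
Dating window: the latest signature is 19 days after the earliest; the limit is 20 days. Within the window.

Not effective — insufficient signatures.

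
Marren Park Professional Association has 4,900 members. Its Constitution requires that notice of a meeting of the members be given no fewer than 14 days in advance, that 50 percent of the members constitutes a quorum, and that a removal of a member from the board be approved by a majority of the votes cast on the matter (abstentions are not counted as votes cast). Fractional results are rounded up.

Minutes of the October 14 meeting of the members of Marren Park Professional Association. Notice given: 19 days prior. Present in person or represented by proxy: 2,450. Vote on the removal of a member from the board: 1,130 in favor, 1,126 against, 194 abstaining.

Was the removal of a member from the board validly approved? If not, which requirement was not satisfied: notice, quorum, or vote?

Notice: 19 days given; 14 required. Satisfied.
Quorum: 50% of 4,900 = 2,450; 2,450 present. Satisfied.
Vote: requires a majority of the votes cast (2,450 − 194 abstaining = 2,256); a majority of 2256 is 1129, so 1,129 needed; 1,130 in favor. Satisfied.

Valid — all requirements satisfied.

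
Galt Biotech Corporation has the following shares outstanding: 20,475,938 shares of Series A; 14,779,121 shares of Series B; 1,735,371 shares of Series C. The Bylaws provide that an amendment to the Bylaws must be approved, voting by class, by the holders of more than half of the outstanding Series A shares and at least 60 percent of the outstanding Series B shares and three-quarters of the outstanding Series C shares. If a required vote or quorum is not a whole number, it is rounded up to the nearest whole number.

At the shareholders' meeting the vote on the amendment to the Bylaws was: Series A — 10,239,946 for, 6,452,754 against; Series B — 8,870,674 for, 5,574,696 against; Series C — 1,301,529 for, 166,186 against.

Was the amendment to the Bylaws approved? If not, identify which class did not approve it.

Series A: a majority of 20475938 is 10237970; 10,237,970 required, 10,239,946 in favor — approved.
Series B: 3/5 of 14779121 = 8867472.60, rounded up to 8867473; 8,867,473 required, 8,870,674 in favor — approved.
Series C: 3/4 of 1735371 = 1301528.25, rounded up to 1301529; 1,301,529 required, 1,301,529 in favor — approved.

Approved — every class gave the required vote.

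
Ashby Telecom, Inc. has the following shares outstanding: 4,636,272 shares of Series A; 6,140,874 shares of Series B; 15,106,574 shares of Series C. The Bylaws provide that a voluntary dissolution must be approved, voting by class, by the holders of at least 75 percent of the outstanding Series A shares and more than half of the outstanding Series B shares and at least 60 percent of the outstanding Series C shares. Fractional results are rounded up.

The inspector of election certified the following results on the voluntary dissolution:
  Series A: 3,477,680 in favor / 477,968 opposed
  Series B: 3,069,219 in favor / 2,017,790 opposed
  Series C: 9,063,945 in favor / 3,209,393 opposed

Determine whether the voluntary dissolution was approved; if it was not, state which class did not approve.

Series A: 3/4 of 4636272 = 3477204; 3,477,204 required, 3,477,680 in favor — approved.
Series B: a majority of 6140874 is 3070438; 3,070,438 required, 3,069,219 in favor — not approved.
Series C: 3/5 of 15106574 = 9063944.40, rounded up to 9063945; 9,063,945 required, 9,063,945 in favor — approved.

Not approved — the Series B shares did not give the required vote.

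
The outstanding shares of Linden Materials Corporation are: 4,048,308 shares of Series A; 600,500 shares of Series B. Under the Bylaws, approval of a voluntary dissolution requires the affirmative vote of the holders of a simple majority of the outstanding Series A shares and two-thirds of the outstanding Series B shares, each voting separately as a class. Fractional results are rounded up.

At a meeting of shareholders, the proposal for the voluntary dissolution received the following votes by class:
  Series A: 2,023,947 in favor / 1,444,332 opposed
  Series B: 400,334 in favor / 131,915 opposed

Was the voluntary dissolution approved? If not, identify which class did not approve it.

Not approved — the Series A shares did not give the required vote.

Series A: a majority of 4048308 is 2024155; 2,024,155 required, 2,023,947 in favor — not approved.
Series B: 2/3 of 600500 = 400333.33, rounded up to 400334; 400,334 required, 400,334 in favor — approved.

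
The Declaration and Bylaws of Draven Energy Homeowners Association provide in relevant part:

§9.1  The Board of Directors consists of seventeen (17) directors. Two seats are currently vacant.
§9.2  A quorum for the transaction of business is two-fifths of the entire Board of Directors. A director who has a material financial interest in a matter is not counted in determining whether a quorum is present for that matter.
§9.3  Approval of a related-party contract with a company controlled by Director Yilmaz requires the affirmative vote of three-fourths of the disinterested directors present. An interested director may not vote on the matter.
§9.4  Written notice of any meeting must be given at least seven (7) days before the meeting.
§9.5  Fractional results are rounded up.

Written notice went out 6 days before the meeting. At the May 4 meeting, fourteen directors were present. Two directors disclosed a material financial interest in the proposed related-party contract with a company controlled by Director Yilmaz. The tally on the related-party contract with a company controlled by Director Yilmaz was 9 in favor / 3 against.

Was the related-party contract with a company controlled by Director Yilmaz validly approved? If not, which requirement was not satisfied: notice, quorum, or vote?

Invalid — notice requirement not satisfied.

Notice: 6 days given; 7 required (6 < 7). Not satisfied.
Quorum: 14 present, but the 2 interested directors do not count, leaving 12. Quorum is 7. Satisfied.
Vote: the related-party contract with a company controlled by Director Yilmaz requires three-fourths of the disinterested directors present (14 − 2 = 12). 3/4 of 12 = 9, so 9 affirmative votes are needed; 9 voted in favor. Satisfied.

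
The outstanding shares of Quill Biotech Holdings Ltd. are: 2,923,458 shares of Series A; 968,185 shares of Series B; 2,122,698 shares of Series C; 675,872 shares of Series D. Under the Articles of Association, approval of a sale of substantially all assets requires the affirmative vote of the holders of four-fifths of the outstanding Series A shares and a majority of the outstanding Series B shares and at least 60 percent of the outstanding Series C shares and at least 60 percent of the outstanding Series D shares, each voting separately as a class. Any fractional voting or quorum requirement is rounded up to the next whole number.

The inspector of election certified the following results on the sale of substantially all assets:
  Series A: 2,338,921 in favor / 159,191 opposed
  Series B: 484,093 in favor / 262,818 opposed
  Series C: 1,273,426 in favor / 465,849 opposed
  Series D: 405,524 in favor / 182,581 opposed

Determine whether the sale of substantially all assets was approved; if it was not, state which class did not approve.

Not approved — the Series C shares did not give the required vote.

Series A: 4/5 of 2923458 = 2338766.40, rounded up to 2338767; 2,338,767 required, 2,338,921 in favor — approved.
Series B: a majority of 968185 is 484093; 484,093 required, 484,093 in favor — approved.
Series C: 3/5 of 2122698 = 1273618.80, rounded up to 1273619; 1,273,619 required, 1,273,426 in favor — not approved.
Series D: 3/5 of 675872 = 405523.20, rounded up to 405524; 405,524 required, 405,524 in favor — approved.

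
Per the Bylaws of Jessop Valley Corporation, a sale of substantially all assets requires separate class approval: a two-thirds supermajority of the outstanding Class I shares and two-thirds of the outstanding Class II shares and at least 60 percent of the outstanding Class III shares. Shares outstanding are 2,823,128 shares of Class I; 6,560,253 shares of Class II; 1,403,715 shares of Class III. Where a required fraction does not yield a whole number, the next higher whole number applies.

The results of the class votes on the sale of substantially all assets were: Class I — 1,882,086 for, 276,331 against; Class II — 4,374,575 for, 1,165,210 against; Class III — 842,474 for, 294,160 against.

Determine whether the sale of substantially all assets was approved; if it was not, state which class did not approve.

Approved — every class gave the required vote.

Class I: 2/3 of 2823128 = 1882085.33, rounded up to 1882086; 1,882,086 required, 1,882,086 in favor — approved.
Class II: 2/3 of 6560253 = 4373502; 4,373,502 required, 4,374,575 in favor — approved.
Class III: 3/5 of 1403715 = 842229; 842,229 required, 842,474 in favor — approved.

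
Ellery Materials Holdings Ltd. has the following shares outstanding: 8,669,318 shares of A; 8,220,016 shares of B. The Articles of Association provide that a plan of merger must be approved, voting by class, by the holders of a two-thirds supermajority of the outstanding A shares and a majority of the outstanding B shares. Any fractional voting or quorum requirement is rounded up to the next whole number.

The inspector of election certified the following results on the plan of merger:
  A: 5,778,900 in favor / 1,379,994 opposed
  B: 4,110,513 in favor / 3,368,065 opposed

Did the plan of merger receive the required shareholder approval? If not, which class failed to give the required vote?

A: 2/3 of 8669318 = 5779545.33, rounded up to 5779546; 5,779,546 required, 5,778,900 in favor — not approved.
B: a majority of 8220016 is 4110009; 4,110,009 required, 4,110,513 in favor — approved.

Not approved — the A shares did not give the required vote.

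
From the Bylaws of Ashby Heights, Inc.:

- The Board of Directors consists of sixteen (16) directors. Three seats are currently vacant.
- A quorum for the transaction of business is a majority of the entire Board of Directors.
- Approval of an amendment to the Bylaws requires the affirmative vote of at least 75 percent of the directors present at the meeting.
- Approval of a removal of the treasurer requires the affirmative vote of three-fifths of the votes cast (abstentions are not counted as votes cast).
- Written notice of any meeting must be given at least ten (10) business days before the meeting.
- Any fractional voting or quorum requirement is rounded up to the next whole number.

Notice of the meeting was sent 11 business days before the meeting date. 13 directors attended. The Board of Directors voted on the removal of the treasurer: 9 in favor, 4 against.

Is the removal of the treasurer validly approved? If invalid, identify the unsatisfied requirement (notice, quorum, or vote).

Notice: 11 business days given; 10 required (11 ≥ 10). Satisfied.
Quorum: 13 present; quorum is 9. Satisfied.
Vote: the removal of the treasurer requires three-fifths of the votes cast (13). 3/5 of 13 = 7.80, rounded up to 8, so 8 affirmative votes are needed; 9 voted in favor. Satisfied.

Valid — all requirements satisfied.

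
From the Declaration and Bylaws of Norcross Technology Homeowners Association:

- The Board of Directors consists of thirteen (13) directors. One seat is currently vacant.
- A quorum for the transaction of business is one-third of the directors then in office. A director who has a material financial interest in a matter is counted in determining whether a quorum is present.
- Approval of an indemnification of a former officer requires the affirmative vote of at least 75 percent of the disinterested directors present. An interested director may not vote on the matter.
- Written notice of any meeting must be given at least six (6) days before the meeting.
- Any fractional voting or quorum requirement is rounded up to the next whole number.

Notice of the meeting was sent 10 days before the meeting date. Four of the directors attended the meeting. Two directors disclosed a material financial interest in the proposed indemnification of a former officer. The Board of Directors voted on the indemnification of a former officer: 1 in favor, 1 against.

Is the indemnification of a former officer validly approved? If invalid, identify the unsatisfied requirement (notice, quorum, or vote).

Invalid — vote requirement not satisfied.

Notice: 10 days given; 6 required (10 ≥ 6). Satisfied.
Quorum: 4 present (interested directors count toward quorum); quorum is 4. Satisfied.
Vote: the indemnification of a former officer requires three-fourths of the disinterested directors present (4 − 2 = 2). 3/4 of 2 = 1.50, rounded up to 2, so 2 affirmative votes are needed; 1 voted in favor. Not satisfied.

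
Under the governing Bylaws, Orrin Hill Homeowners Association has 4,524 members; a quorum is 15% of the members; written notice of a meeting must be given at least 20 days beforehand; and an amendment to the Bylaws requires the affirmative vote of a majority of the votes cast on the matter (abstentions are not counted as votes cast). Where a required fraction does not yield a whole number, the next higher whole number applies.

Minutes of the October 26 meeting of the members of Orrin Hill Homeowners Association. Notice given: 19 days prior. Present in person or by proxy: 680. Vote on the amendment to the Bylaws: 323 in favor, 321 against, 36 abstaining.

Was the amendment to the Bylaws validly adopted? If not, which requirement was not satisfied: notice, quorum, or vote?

Invalid — notice requirement not satisfied.

Notice: 19 days given; 20 required. Not satisfied.
Quorum: 15% of 4,524 = 678.60, rounded up to 679; 680 present. Satisfied.
Vote: requires a majority of the votes cast (680 − 36 abstaining = 644); a majority of 644 is 323, so 323 needed; 323 in favor. Satisfied.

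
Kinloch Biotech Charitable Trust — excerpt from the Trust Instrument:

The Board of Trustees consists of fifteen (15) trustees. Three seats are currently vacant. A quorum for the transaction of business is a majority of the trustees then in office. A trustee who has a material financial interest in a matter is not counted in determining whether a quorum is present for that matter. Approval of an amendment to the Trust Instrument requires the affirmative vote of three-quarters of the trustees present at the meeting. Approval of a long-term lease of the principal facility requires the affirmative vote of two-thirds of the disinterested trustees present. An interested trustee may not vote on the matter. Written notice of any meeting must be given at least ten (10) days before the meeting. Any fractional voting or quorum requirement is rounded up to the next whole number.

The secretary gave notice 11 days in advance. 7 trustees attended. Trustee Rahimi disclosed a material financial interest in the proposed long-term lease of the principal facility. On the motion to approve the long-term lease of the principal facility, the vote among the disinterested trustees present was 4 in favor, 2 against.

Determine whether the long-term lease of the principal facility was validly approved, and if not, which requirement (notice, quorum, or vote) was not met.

Invalid — quorum requirement not satisfied.

Notice: 11 days given; 10 required (11 ≥ 10). Satisfied.
Quorum: 7 present, but the 1 interested trustee does not count, leaving 6. Quorum is 7. Not satisfied.
Vote: the long-term lease of the principal facility requires two-thirds of the disinterested trustees present (7 − 1 = 6). 2/3 of 6 = 4, so 4 affirmative votes are needed; 4 voted in favor. Satisfied. (Moot — without a quorum no business can be validly transacted.)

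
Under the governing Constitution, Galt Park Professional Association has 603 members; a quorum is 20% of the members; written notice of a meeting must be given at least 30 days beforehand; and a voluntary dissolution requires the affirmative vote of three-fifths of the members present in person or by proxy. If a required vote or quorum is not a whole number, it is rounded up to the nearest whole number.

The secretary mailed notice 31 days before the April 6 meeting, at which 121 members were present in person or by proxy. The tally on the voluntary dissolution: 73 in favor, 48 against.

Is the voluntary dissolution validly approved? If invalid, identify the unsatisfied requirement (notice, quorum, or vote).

Notice: 31 days given; 30 required. Satisfied.
Quorum: 20% of 603 = 120.60, rounded up to 121; 121 present. Satisfied.
Vote: requires three-fifths of those present (121); 3/5 of 121 = 72.60, rounded up to 73, so 73 needed; 73 in favor. Satisfied.

Valid — all requirements satisfied.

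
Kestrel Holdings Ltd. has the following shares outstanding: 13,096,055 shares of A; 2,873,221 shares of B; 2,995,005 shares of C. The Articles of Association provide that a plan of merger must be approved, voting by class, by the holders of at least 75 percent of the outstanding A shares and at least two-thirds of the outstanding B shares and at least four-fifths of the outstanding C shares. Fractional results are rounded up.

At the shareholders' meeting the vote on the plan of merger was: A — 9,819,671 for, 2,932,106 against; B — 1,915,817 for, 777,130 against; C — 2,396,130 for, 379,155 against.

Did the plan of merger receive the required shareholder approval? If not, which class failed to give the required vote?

Not approved — the A shares did not give the required vote.

A: 3/4 of 13096055 = 9822041.25, rounded up to 9822042; 9,822,042 required, 9,819,671 in favor — not approved.
B: 2/3 of 2873221 = 1915480.67, rounded up to 1915481; 1,915,481 required, 1,915,817 in favor — approved.
C: 4/5 of 2995005 = 2396004; 2,396,004 required, 2,396,130 in favor — approved.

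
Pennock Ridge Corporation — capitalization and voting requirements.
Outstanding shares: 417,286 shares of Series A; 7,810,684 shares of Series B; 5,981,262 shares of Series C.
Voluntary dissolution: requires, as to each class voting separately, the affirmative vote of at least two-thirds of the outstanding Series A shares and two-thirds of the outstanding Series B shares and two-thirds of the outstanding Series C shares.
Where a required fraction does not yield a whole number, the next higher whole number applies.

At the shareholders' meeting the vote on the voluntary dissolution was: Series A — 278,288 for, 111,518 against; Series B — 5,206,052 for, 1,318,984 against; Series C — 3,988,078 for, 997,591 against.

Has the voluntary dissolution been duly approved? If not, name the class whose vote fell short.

Series A: 2/3 of 417286 = 278190.67, rounded up to 278191; 278,191 required, 278,288 in favor — approved.
Series B: 2/3 of 7810684 = 5207122.67, rounded up to 5207123; 5,207,123 required, 5,206,052 in favor — not approved.
Series C: 2/3 of 5981262 = 3987508; 3,987,508 required, 3,988,078 in favor — approved.

Not approved — the Series B shares did not give the required vote.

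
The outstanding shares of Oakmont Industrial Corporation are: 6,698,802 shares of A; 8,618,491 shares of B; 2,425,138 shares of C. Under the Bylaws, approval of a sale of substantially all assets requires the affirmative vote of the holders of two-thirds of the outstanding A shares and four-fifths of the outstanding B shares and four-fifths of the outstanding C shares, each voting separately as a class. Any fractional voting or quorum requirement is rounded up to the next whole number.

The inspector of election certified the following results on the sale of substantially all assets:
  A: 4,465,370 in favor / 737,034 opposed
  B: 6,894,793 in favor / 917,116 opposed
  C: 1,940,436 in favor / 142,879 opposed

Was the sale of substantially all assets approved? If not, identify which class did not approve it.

Not approved — the A shares did not give the required vote.

A: 2/3 of 6698802 = 4465868; 4,465,868 required, 4,465,370 in favor — not approved.
B: 4/5 of 8618491 = 6894792.80, rounded up to 6894793; 6,894,793 required, 6,894,793 in favor — approved.
C: 4/5 of 2425138 = 1940110.40, rounded up to 1940111; 1,940,111 required, 1,940,436 in favor — approved.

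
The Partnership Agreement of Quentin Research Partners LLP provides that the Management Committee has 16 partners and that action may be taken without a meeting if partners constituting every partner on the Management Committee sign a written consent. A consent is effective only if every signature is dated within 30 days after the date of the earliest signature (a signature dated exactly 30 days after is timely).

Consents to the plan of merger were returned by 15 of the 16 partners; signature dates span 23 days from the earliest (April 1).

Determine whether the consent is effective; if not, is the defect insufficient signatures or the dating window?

Signatures required: every one of 16 — unanimous means all 16, so 16 needed; 15 signed. Insufficient.
Dating window: the latest signature is 23 days after the earliest; the limit is 30 days. Within the window.

Not effective — insufficient signatures.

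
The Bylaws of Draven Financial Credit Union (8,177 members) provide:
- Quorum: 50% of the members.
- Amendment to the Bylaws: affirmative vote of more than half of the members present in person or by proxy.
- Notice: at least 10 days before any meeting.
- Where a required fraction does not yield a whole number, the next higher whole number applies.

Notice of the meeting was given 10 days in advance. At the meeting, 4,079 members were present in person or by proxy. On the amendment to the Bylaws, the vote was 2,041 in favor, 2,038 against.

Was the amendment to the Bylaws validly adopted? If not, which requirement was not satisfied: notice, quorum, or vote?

Notice: 10 days given; 10 required. Satisfied.
Quorum: 50% of 8,177 = 4,088.50, rounded up to 4,089; 4,079 present. Not satisfied.
Vote: requires a majority of those present (4,079); a majority of 4079 is 2040, so 2,040 needed; 2,041 in favor. Satisfied.

Invalid — quorum requirement not satisfied.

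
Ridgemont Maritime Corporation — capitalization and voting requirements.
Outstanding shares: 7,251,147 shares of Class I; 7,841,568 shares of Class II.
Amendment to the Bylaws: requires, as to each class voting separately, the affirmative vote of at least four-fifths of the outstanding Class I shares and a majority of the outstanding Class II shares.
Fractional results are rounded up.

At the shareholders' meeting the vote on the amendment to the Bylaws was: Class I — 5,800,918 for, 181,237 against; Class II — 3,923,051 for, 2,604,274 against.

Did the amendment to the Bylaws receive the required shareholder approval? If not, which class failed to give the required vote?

Class I: 4/5 of 7251147 = 5800917.60, rounded up to 5800918; 5,800,918 required, 5,800,918 in favor — approved.
Class II: a majority of 7841568 is 3920785; 3,920,785 required, 3,923,051 in favor — approved.

Approved — every class gave the required vote.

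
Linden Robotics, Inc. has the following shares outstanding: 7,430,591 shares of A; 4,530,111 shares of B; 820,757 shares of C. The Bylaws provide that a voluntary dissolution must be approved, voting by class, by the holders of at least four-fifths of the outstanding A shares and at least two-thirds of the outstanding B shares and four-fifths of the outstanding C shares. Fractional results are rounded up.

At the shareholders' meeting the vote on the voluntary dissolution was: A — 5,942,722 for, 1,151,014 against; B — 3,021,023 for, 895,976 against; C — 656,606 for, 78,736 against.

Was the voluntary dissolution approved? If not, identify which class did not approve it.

A: 4/5 of 7430591 = 5944472.80, rounded up to 5944473; 5,944,473 required, 5,942,722 in favor — not approved.
B: 2/3 of 4530111 = 3020074; 3,020,074 required, 3,021,023 in favor — approved.
C: 4/5 of 820757 = 656605.60, rounded up to 656606; 656,606 required, 656,606 in favor — approved.

Not approved — the A shares did not give the required vote.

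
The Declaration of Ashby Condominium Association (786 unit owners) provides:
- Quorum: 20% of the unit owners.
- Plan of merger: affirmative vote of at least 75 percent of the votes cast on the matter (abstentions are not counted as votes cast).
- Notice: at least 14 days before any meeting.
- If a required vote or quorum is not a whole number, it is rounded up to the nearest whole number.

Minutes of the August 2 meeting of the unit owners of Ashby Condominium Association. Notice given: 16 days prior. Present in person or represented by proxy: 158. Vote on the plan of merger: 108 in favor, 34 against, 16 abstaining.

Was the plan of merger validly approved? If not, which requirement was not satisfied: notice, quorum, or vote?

Notice: 16 days given; 14 required. Satisfied.
Quorum: 20% of 786 = 157.20, rounded up to 158; 158 present. Satisfied.
Vote: requires three-fourths of the votes cast (158 − 16 abstaining = 142); 3/4 of 142 = 106.50, rounded up to 107, so 107 needed; 108 in favor. Satisfied.

Valid — all requirements satisfied.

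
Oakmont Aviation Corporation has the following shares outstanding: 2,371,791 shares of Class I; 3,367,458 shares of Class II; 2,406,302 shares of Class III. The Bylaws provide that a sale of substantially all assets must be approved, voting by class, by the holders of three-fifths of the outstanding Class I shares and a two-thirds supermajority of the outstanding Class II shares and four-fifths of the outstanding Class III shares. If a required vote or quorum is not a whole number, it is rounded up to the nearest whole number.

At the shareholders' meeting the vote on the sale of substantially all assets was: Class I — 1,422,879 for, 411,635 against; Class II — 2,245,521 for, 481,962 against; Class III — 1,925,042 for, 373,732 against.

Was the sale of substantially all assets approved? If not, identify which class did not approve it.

Class I: 3/5 of 2371791 = 1423074.60, rounded up to 1423075; 1,423,075 required, 1,422,879 in favor — not approved.
Class II: 2/3 of 3367458 = 2244972; 2,244,972 required, 2,245,521 in favor — approved.
Class III: 4/5 of 2406302 = 1925041.60, rounded up to 1925042; 1,925,042 required, 1,925,042 in favor — approved.

Not approved — the Class I shares did not give the required vote.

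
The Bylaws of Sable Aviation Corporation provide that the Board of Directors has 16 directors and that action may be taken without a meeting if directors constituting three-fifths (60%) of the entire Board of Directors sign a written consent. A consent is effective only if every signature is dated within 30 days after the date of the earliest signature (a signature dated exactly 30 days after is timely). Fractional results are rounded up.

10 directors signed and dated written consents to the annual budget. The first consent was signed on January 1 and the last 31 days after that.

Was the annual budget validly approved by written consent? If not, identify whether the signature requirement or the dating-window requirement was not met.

Not effective — dating-window requirement not satisfied.

Signatures required: three-fifths (60%) of 16 — 3/5 of 16 = 9.60, rounded up to 10, so 10 needed; 10 signed. Sufficient.
Dating window: the latest signature is 31 days after the earliest; the limit is 30 days. Outside the window.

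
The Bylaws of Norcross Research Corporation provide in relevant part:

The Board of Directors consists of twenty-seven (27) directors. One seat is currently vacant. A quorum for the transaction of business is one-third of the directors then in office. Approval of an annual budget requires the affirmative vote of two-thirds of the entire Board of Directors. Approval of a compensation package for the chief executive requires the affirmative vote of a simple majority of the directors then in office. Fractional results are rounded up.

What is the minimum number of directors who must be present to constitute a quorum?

1/3 of 26 = 8.67, rounded up to 9.

9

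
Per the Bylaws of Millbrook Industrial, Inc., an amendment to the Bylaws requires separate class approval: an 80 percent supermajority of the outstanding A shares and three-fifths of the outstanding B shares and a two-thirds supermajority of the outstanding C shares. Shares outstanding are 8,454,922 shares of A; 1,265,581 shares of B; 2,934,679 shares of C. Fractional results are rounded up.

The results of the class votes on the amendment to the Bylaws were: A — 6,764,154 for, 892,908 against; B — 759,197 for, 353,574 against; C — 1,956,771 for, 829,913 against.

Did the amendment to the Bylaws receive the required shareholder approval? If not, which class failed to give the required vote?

Not approved — the B shares did not give the required vote.

A: 4/5 of 8454922 = 6763937.60, rounded up to 6763938; 6,763,938 required, 6,764,154 in favor — approved.
B: 3/5 of 1265581 = 759348.60, rounded up to 759349; 759,349 required, 759,197 in favor — not approved.
C: 2/3 of 2934679 = 1956452.67, rounded up to 1956453; 1,956,453 required, 1,956,771 in favor — approved.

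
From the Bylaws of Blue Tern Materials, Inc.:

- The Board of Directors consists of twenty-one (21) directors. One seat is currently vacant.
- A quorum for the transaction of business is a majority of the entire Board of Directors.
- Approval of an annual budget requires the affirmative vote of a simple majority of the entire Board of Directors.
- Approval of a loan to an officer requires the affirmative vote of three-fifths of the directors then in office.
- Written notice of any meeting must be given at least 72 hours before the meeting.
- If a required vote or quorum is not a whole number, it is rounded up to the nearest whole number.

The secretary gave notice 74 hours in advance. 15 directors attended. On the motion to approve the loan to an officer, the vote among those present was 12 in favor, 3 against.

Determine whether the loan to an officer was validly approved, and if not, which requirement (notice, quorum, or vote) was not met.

Valid — all requirements satisfied.

Notice: 74 hours given; 72 required (74 ≥ 72). Satisfied.
Quorum: 15 present; quorum is 11. Satisfied.
Vote: the loan to an officer requires three-fifths of the directors then in office (20). 3/5 of 20 = 12, so 12 affirmative votes are needed; 12 voted in favor. Satisfied.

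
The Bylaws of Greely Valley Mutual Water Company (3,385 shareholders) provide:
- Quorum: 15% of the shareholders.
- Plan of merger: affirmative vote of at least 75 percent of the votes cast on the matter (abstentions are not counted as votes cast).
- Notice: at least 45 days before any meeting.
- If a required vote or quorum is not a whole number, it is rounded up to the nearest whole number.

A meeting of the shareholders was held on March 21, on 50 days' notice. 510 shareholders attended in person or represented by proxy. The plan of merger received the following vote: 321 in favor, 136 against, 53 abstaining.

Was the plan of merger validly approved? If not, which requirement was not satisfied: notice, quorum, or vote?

Invalid — vote requirement not satisfied.

Notice: 50 days given; 45 required. Satisfied.
Quorum: 15% of 3,385 = 507.75, rounded up to 508; 510 present. Satisfied.
Vote: requires three-fourths of the votes cast (510 − 53 abstaining = 457); 3/4 of 457 = 342.75, rounded up to 343, so 343 needed; 321 in favor. Not satisfied.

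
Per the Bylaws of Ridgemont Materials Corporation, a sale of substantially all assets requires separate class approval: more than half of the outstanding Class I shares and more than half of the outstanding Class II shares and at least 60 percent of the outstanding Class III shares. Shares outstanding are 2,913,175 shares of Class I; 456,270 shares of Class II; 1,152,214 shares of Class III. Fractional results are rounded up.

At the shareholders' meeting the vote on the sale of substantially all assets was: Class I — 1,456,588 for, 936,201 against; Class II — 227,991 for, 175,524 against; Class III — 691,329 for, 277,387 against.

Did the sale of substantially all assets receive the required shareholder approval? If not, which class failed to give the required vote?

Not approved — the Class II shares did not give the required vote.

Class I: a majority of 2913175 is 1456588; 1,456,588 required, 1,456,588 in favor — approved.
Class II: a majority of 456270 is 228136; 228,136 required, 227,991 in favor — not approved.
Class III: 3/5 of 1152214 = 691328.40, rounded up to 691329; 691,329 required, 691,329 in favor — approved.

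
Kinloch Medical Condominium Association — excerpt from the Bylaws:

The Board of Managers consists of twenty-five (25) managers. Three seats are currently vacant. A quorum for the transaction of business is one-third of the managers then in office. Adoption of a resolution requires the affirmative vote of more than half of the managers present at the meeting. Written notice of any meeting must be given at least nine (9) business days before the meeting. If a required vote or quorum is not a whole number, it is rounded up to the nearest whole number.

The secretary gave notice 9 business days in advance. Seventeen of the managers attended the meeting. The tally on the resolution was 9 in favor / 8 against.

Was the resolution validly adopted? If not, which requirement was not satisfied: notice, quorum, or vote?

Valid — all requirements satisfied.

Notice: 9 business days given; 9 required (9 ≥ 9). Satisfied.
Quorum: 17 present; quorum is 8. Satisfied.
Vote: the resolution requires a majority of the managers present (17). A majority of 17 is 9, so 9 affirmative votes are needed; 9 voted in favor. Satisfied.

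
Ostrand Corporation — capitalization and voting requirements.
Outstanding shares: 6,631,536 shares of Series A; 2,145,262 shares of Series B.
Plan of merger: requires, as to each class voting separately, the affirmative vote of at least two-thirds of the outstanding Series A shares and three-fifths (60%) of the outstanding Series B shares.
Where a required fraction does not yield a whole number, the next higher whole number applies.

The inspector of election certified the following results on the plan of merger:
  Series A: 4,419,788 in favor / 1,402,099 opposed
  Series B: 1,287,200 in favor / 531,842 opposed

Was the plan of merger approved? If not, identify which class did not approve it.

Series A: 2/3 of 6631536 = 4421024; 4,421,024 required, 4,419,788 in favor — not approved.
Series B: 3/5 of 2145262 = 1287157.20, rounded up to 1287158; 1,287,158 required, 1,287,200 in favor — approved.

Not approved — the Series A shares did not give the required vote.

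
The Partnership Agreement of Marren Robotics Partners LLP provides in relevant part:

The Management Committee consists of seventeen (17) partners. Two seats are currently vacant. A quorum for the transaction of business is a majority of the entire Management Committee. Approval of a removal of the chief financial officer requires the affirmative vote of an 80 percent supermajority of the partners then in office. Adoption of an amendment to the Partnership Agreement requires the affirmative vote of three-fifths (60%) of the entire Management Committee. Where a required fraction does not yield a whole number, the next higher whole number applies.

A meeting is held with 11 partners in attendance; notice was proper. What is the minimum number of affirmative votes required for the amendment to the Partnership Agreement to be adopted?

The amendment to the Partnership Agreement requires three-fifths of the entire Management Committee (17).
3/5 of 17 = 10.20, rounded up to 11.

11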